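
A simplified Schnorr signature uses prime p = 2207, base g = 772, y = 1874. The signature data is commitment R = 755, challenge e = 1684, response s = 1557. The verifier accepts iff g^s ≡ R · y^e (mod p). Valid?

no

g^s mod p:
772^2 = 595984 ≡ 94
772^4 ≡ 94^2 = 8836 ≡ 8
772^8 ≡ 8^2 = 64
772^16 ≡ 64^2 = 4096 ≡ 1889
772^32 ≡ 1889^2 = 3568321 ≡ 1809
772^64 ≡ 1809^2 = 3272481 ≡ 1707
772^128 ≡ 1707^2 = 2913849 ≡ 609
772^256 ≡ 609^2 = 370881 ≡ 105
772^512 ≡ 105^2 = 11025 ≡ 2197
772^1024 ≡ 2197^2 = 4826809 ≡ 100
1557 = 1024 + 512 + 16 + 4 + 1, so 772^1557 ≡ 100·2197·1889·8·772 ≡ 633 (mod 2207)
R · y^e mod p:
1874^2 = 3511876 ≡ 539
1874^4 ≡ 539^2 = 290521 ≡ 1404
1874^8 ≡ 1404^2 = 1971216 ≡ 365
1874^16 ≡ 365^2 = 133225 ≡ 805
1874^32 ≡ 805^2 = 648025 ≡ 1374
1874^64 ≡ 1374^2 = 1887876 ≡ 891
1874^128 ≡ 891^2 = 793881 ≡ 1568
1874^256 ≡ 1568^2 = 2458624 ≡ 26
1874^512 ≡ 26^2 = 676
1874^1024 ≡ 676^2 = 456976 ≡ 127
1684 = 1024 + 512 + 128 + 16 + 4, so 1874^1684 ≡ 127·676·1568·805·1404 ≡ 1984 (mod 2207)
755·1984 = 1497920 ≡ 1574 (mod 2207)
633 ≠ 1574; the check fails.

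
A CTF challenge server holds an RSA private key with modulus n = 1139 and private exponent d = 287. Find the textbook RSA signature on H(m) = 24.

158

(H(m))^2 ≡ 24^2 = 576
(H(m))^4 ≡ 576^2 = 331776 ≡ 327
(H(m))^8 ≡ 327^2 = 106929 ≡ 1002
(H(m))^16 ≡ 1002^2 = 1004004 ≡ 545
(H(m))^32 ≡ 545^2 = 297025 ≡ 885
(H(m))^64 ≡ 885^2 = 783225 ≡ 732
(H(m))^128 ≡ 732^2 = 535824 ≡ 494
(H(m))^256 ≡ 494^2 = 244036 ≡ 290
287 = 256 + 16 + 8 + 4 + 2 + 1, so (H(m))^287 ≡ 290·545·1002·327·576·24 ≡ 158 (mod 1139)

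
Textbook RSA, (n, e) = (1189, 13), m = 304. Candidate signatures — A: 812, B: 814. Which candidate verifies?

Candidate A: 812^2 = 659344 ≡ 638; 812^4 ≡ 638^2 = 407044 ≡ 406; 812^8 ≡ 406^2 = 164836 ≡ 754; 13 = 8 + 4 + 1, so 812^13 ≡ 754·406·812 ≡ 348 (mod 1189)
Candidate B: 814^2 = 662596 ≡ 323; 814^4 ≡ 323^2 = 104329 ≡ 886; 814^8 ≡ 886^2 = 784996 ≡ 256; 13 = 8 + 4 + 1, so 814^13 ≡ 256·886·814 ≡ 304 (mod 1189)
  → matches m = 304

B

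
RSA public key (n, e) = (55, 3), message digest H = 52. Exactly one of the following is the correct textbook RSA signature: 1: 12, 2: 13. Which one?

2

Candidate 1: 12^2 = 144 ≡ 34; 3 = 2 + 1, so 12^3 ≡ 34·12 ≡ 23 (mod 55)
Candidate 2: 13^2 = 169 ≡ 4; 3 = 2 + 1, so 13^3 ≡ 4·13 ≡ 52 (mod 55)
  → matches H = 52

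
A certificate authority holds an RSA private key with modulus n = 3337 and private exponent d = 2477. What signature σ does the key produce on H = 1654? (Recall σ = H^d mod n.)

319

Squares mod 3337: H^1≡1654, H^2≡2713, H^4≡2284, H^8≡925, H^16≡1353, H^32≡1933, H^64≡2386, H^128≡74, H^256≡2139, H^512≡294, H^1024≡3011, H^2048≡2829
2477 = 2048 + 256 + 128 + 32 + 8 + 4 + 1, so H^2477 ≡ 2829·2139·74·1933·925·2284·1654 ≡ 319 (mod 3337)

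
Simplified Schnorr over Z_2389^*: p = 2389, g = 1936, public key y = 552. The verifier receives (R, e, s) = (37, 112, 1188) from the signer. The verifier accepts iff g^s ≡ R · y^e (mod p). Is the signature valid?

g^s mod p:
1936^1188 mod 2389 = 1983
R · y^e mod p:
552^112 mod 2389 = 441
37·441 = 16317 ≡ 1983 (mod 2389)
1983 ≡ 1983 (mod 2389); signature holds.

valid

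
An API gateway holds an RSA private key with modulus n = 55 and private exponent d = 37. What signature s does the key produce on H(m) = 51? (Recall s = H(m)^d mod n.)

6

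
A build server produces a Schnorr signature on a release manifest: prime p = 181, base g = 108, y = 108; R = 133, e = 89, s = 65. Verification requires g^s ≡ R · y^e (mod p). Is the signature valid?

g^s mod p:
108^2 = 11664 ≡ 80
108^4 ≡ 80^2 = 6400 ≡ 65
108^8 ≡ 65^2 = 4225 ≡ 62
108^16 ≡ 62^2 = 3844 ≡ 43
108^32 ≡ 43^2 = 1849 ≡ 39
108^64 ≡ 39^2 = 1521 ≡ 73
65 = 64 + 1, so 108^65 ≡ 73·108 ≡ 101 (mod 181)
R · y^e mod p:
108^2 = 11664 ≡ 80
108^4 ≡ 80^2 = 6400 ≡ 65
108^8 ≡ 65^2 = 4225 ≡ 62
108^16 ≡ 62^2 = 3844 ≡ 43
108^32 ≡ 43^2 = 1849 ≡ 39
108^64 ≡ 39^2 = 1521 ≡ 73
89 = 64 + 16 + 8 + 1, so 108^89 ≡ 73·43·62·108 ≡ 119 (mod 181)
133·119 = 15827 ≡ 80 (mod 181)
101 ≠ 80; the check fails.

invalid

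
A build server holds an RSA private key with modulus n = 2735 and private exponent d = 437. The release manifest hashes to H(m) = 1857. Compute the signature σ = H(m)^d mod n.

1357

(H(m))^2 ≡ 1857^2 = 3448449 ≡ 2349
(H(m))^4 ≡ 2349^2 = 5517801 ≡ 1306
(H(m))^8 ≡ 1306^2 = 1705636 ≡ 1731
(H(m))^16 ≡ 1731^2 = 2996361 ≡ 1536
(H(m))^32 ≡ 1536^2 = 2359296 ≡ 1726
(H(m))^64 ≡ 1726^2 = 2979076 ≡ 661
(H(m))^128 ≡ 661^2 = 436921 ≡ 2056
(H(m))^256 ≡ 2056^2 = 4227136 ≡ 1561
437 = 256 + 128 + 32 + 16 + 4 + 1, so (H(m))^437 ≡ 1561·2056·1726·1536·1306·1857 ≡ 1357 (mod 2735)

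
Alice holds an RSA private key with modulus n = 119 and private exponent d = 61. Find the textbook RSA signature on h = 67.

h^2 ≡ 67^2 = 4489 ≡ 86
h^4 ≡ 86^2 = 7396 ≡ 18
h^8 ≡ 18^2 = 324 ≡ 86
h^16 ≡ 86^2 = 7396 ≡ 18
h^32 ≡ 18^2 = 324 ≡ 86
61 = 32 + 16 + 8 + 4 + 1, so h^61 ≡ 86·18·86·18·67 ≡ 67 (mod 119)

67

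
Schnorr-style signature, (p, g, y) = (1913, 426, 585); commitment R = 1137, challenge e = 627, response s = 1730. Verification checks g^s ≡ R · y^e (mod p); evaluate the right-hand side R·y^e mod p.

585^2 = 342225 ≡ 1711
585^4 ≡ 1711^2 = 2927521 ≡ 631
585^8 ≡ 631^2 = 398161 ≡ 257
585^16 ≡ 257^2 = 66049 ≡ 1007
585^32 ≡ 1007^2 = 1014049 ≡ 159
585^64 ≡ 159^2 = 25281 ≡ 412
585^128 ≡ 412^2 = 169744 ≡ 1400
585^256 ≡ 1400^2 = 1960000 ≡ 1088
585^512 ≡ 1088^2 = 1183744 ≡ 1510
627 = 512 + 64 + 32 + 16 + 2 + 1, so 585^627 ≡ 1510·412·159·1007·1711·585 ≡ 1658 (mod 1913)
R · y^e ≡ 1137·1658 = 1885146 ≡ 841 (mod 1913)

841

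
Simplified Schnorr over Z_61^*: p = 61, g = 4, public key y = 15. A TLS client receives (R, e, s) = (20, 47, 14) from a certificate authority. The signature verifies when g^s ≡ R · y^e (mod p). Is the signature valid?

g^s mod p:
4^2 = 16
4^4 ≡ 16^2 = 256 ≡ 12
4^8 ≡ 12^2 = 144 ≡ 22
14 = 8 + 4 + 2, so 4^14 ≡ 22·12·16 ≡ 15 (mod 61)
R · y^e mod p:
15^2 = 225 ≡ 42
15^4 ≡ 42^2 = 1764 ≡ 56
15^8 ≡ 56^2 = 3136 ≡ 25
15^16 ≡ 25^2 = 625 ≡ 15
15^32 ≡ 15^2 = 225 ≡ 42
47 = 32 + 8 + 4 + 2 + 1, so 15^47 ≡ 42·25·56·42·15 ≡ 42 (mod 61)
20·42 = 840 ≡ 47 (mod 61)
15 ≠ 47; the check fails.

invalid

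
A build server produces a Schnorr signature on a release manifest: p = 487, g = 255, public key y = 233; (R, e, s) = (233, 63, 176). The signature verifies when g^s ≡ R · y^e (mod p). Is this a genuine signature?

genuine

g^s mod p:
255^2 = 65025 ≡ 254
255^4 ≡ 254^2 = 64516 ≡ 232
255^8 ≡ 232^2 = 53824 ≡ 254
255^16 ≡ 254^2 = 64516 ≡ 232
255^32 ≡ 232^2 = 53824 ≡ 254
255^64 ≡ 254^2 = 64516 ≡ 232
255^128 ≡ 232^2 = 53824 ≡ 254
176 = 128 + 32 + 16, so 255^176 ≡ 254·254·232 ≡ 254 (mod 487)
R · y^e mod p:
233^2 = 54289 ≡ 232
233^4 ≡ 232^2 = 53824 ≡ 254
233^8 ≡ 254^2 = 64516 ≡ 232
233^16 ≡ 232^2 = 53824 ≡ 254
233^32 ≡ 254^2 = 64516 ≡ 232
63 = 32 + 16 + 8 + 4 + 2 + 1, so 233^63 ≡ 232·254·232·254·232·233 ≡ 486 (mod 487)
233·486 = 113238 ≡ 254 (mod 487)
254 ≡ 254 (mod 487); signature holds.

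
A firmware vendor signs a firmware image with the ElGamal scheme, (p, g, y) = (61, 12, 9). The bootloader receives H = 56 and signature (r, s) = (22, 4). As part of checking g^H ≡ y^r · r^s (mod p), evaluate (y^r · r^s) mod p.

9^2 = 81 ≡ 20
9^4 ≡ 20^2 = 400 ≡ 34
9^8 ≡ 34^2 = 1156 ≡ 58
9^16 ≡ 58^2 = 3364 ≡ 9
22 = 16 + 4 + 2, so 9^22 ≡ 9·34·20 ≡ 20 (mod 61)
22^2 = 484 ≡ 57
22^4 ≡ 57^2 = 3249 ≡ 16
y^r · r^s ≡ 20·16 = 320 ≡ 15 (mod 61)

15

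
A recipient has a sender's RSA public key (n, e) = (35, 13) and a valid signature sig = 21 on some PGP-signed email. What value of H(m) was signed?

sig^2 ≡ 21^2 = 441 ≡ 21
sig^4 ≡ 21^2 = 441 ≡ 21
sig^8 ≡ 21^2 = 441 ≡ 21
13 = 8 + 4 + 1, so sig^13 ≡ 21·21·21 ≡ 21 (mod 35)

21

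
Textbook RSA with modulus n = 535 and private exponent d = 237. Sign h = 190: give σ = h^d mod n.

85

h^2 ≡ 190^2 = 36100 ≡ 255
h^4 ≡ 255^2 = 65025 ≡ 290
h^8 ≡ 290^2 = 84100 ≡ 105
h^16 ≡ 105^2 = 11025 ≡ 325
h^32 ≡ 325^2 = 105625 ≡ 230
h^64 ≡ 230^2 = 52900 ≡ 470
h^128 ≡ 470^2 = 220900 ≡ 480
237 = 128 + 64 + 32 + 8 + 4 + 1, so h^237 ≡ 480·470·230·105·290·190 ≡ 85 (mod 535)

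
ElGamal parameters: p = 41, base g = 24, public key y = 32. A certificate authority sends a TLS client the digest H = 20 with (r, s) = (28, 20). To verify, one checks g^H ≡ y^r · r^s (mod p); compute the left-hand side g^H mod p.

40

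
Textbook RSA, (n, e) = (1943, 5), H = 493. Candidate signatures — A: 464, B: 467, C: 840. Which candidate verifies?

Candidate A: Squares mod 1943: 464^1≡464, 464^2≡1566, 464^4≡290; 5 = 4 + 1, so 464^5 ≡ 290·464 ≡ 493 (mod 1943)
  → matches H = 493
Candidate B: Squares mod 1943: 467^1≡467, 467^2≡473, 467^4≡284; 5 = 4 + 1, so 467^5 ≡ 284·467 ≡ 504 (mod 1943)
Candidate C: Squares mod 1943: 840^1≡840, 840^2≡291, 840^4≡1132; 5 = 4 + 1, so 840^5 ≡ 1132·840 ≡ 753 (mod 1943)

A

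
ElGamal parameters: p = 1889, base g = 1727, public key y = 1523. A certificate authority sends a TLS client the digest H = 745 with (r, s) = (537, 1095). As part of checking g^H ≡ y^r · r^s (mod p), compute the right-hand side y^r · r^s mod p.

1523^537 mod 1889 = 1159
537^1095 mod 1889 = 292
y^r · r^s ≡ 1159·292 = 338428 ≡ 297 (mod 1889)

297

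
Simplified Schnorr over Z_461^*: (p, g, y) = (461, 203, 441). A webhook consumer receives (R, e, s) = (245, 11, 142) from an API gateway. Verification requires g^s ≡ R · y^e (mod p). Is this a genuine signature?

forged

g^s mod p:
203^2 = 41209 ≡ 180
203^4 ≡ 180^2 = 32400 ≡ 130
203^8 ≡ 130^2 = 16900 ≡ 304
203^16 ≡ 304^2 = 92416 ≡ 216
203^32 ≡ 216^2 = 46656 ≡ 95
203^64 ≡ 95^2 = 9025 ≡ 266
203^128 ≡ 266^2 = 70756 ≡ 223
142 = 128 + 8 + 4 + 2, so 203^142 ≡ 223·304·130·180 ≡ 452 (mod 461)
R · y^e mod p:
441^2 = 194481 ≡ 400
441^4 ≡ 400^2 = 160000 ≡ 33
441^8 ≡ 33^2 = 1089 ≡ 167
11 = 8 + 2 + 1, so 441^11 ≡ 167·400·441 ≡ 439 (mod 461)
245·439 = 107555 ≡ 142 (mod 461)
452 ≠ 142; the check fails.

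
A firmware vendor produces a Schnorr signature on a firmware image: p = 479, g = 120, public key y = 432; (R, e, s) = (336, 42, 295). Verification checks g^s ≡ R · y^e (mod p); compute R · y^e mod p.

432^2 = 186624 ≡ 293
432^4 ≡ 293^2 = 85849 ≡ 108
432^8 ≡ 108^2 = 11664 ≡ 168
432^16 ≡ 168^2 = 28224 ≡ 442
432^32 ≡ 442^2 = 195364 ≡ 411
42 = 32 + 8 + 2, so 432^42 ≡ 411·168·293 ≡ 20 (mod 479)
R · y^e ≡ 336·20 = 6720 ≡ 14 (mod 479)

14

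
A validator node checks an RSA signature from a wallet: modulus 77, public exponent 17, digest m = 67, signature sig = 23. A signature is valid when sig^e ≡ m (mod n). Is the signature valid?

sig^2 ≡ 23^2 = 529 ≡ 67
sig^4 ≡ 67^2 = 4489 ≡ 23
sig^8 ≡ 23^2 = 529 ≡ 67
sig^16 ≡ 67^2 = 4489 ≡ 23
17 = 16 + 1, so sig^17 ≡ 23·23 ≡ 67 (mod 77)
67 = m, so the signature checks out.

valid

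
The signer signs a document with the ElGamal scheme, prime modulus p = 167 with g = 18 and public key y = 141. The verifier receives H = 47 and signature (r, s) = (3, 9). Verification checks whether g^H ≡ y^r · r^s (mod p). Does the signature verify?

does not verify

Left side g^H mod p:
18^2 = 324 ≡ 157
18^4 ≡ 157^2 = 24649 ≡ 100
18^8 ≡ 100^2 = 10000 ≡ 147
18^16 ≡ 147^2 = 21609 ≡ 66
18^32 ≡ 66^2 = 4356 ≡ 14
47 = 32 + 8 + 4 + 2 + 1, so 18^47 ≡ 14·147·100·157·18 ≡ 107 (mod 167)
Right side y^r · r^s mod p:
141^2 = 19881 ≡ 8
3 = 2 + 1, so 141^3 ≡ 8·141 ≡ 126 (mod 167)
3^2 = 9
3^4 ≡ 9^2 = 81
3^8 ≡ 81^2 = 6561 ≡ 48
9 = 8 + 1, so 3^9 ≡ 48·3 ≡ 144 (mod 167)
126·144 = 18144 ≡ 108 (mod 167)
107 ≠ 108, so verification fails.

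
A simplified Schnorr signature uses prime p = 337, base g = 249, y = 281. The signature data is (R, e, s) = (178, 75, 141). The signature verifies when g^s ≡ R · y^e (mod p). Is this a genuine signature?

forged

g^s mod p:
249^2 = 62001 ≡ 330
249^4 ≡ 330^2 = 108900 ≡ 49
249^8 ≡ 49^2 = 2401 ≡ 42
249^16 ≡ 42^2 = 1764 ≡ 79
249^32 ≡ 79^2 = 6241 ≡ 175
249^64 ≡ 175^2 = 30625 ≡ 295
249^128 ≡ 295^2 = 87025 ≡ 79
141 = 128 + 8 + 4 + 1, so 249^141 ≡ 79·42·49·249 ≡ 119 (mod 337)
R · y^e mod p:
281^2 = 78961 ≡ 103
281^4 ≡ 103^2 = 10609 ≡ 162
281^8 ≡ 162^2 = 26244 ≡ 295
281^16 ≡ 295^2 = 87025 ≡ 79
281^32 ≡ 79^2 = 6241 ≡ 175
281^64 ≡ 175^2 = 30625 ≡ 295
75 = 64 + 8 + 2 + 1, so 281^75 ≡ 295·295·103·281 ≡ 289 (mod 337)
178·289 = 51442 ≡ 218 (mod 337)
119 ≠ 218; the check fails.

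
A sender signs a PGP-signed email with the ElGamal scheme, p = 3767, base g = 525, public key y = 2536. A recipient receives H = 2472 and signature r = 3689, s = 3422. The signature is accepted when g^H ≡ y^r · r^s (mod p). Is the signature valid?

valid

Left side g^H mod p:
525^2 = 275625 ≡ 634
525^4 ≡ 634^2 = 401956 ≡ 2654
525^8 ≡ 2654^2 = 7043716 ≡ 3193
525^16 ≡ 3193^2 = 10195249 ≡ 1747
525^32 ≡ 1747^2 = 3052009 ≡ 739
525^64 ≡ 739^2 = 546121 ≡ 3673
525^128 ≡ 3673^2 = 13490929 ≡ 1302
525^256 ≡ 1302^2 = 1695204 ≡ 54
525^512 ≡ 54^2 = 2916
525^1024 ≡ 2916^2 = 8503056 ≡ 937
525^2048 ≡ 937^2 = 877969 ≡ 258
2472 = 2048 + 256 + 128 + 32 + 8, so 525^2472 ≡ 258·54·1302·739·3193 ≡ 2770 (mod 3767)
Right side y^r · r^s mod p:
2536^2 = 6431296 ≡ 1027
2536^4 ≡ 1027^2 = 1054729 ≡ 3736
2536^8 ≡ 3736^2 = 13957696 ≡ 961
2536^16 ≡ 961^2 = 923521 ≡ 606
2536^32 ≡ 606^2 = 367236 ≡ 1837
2536^64 ≡ 1837^2 = 3374569 ≡ 3104
2536^128 ≡ 3104^2 = 9634816 ≡ 2597
2536^256 ≡ 2597^2 = 6744409 ≡ 1479
2536^512 ≡ 1479^2 = 2187441 ≡ 2581
2536^1024 ≡ 2581^2 = 6661561 ≡ 1505
2536^2048 ≡ 1505^2 = 2265025 ≡ 1058
3689 = 2048 + 1024 + 512 + 64 + 32 + 8 + 1, so 2536^3689 ≡ 1058·1505·2581·3104·1837·961·2536 ≡ 2636 (mod 3767)
3689^2 = 13608721 ≡ 2317
3689^4 ≡ 2317^2 = 5368489 ≡ 514
3689^8 ≡ 514^2 = 264196 ≡ 506
3689^16 ≡ 506^2 = 256036 ≡ 3647
3689^32 ≡ 3647^2 = 13300609 ≡ 3099
3689^64 ≡ 3099^2 = 9603801 ≡ 1718
3689^128 ≡ 1718^2 = 2951524 ≡ 1963
3689^256 ≡ 1963^2 = 3853369 ≡ 3495
3689^512 ≡ 3495^2 = 12215025 ≡ 2411
3689^1024 ≡ 2411^2 = 5812921 ≡ 440
3689^2048 ≡ 440^2 = 193600 ≡ 1483
3422 = 2048 + 1024 + 256 + 64 + 16 + 8 + 4 + 2, so 3689^3422 ≡ 1483·440·3495·1718·3647·506·514·2317 ≡ 2782 (mod 3767)
2636·2782 = 7333352 ≡ 2770 (mod 3767)
2770 ≡ 2770 (mod 3767), so the signature is genuine.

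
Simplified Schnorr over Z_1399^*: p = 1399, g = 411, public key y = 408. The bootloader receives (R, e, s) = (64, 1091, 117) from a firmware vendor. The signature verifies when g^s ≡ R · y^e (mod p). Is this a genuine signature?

g^s mod p:
411^2 = 168921 ≡ 1041
411^4 ≡ 1041^2 = 1083681 ≡ 855
411^8 ≡ 855^2 = 731025 ≡ 747
411^16 ≡ 747^2 = 558009 ≡ 1207
411^32 ≡ 1207^2 = 1456849 ≡ 490
411^64 ≡ 490^2 = 240100 ≡ 871
117 = 64 + 32 + 16 + 4 + 1, so 411^117 ≡ 871·490·1207·855·411 ≡ 422 (mod 1399)
R · y^e mod p:
408^2 = 166464 ≡ 1382
408^4 ≡ 1382^2 = 1909924 ≡ 289
408^8 ≡ 289^2 = 83521 ≡ 980
408^16 ≡ 980^2 = 960400 ≡ 686
408^32 ≡ 686^2 = 470596 ≡ 532
408^64 ≡ 532^2 = 283024 ≡ 426
408^128 ≡ 426^2 = 181476 ≡ 1005
408^256 ≡ 1005^2 = 1010025 ≡ 1346
408^512 ≡ 1346^2 = 1811716 ≡ 11
408^1024 ≡ 11^2 = 121
1091 = 1024 + 64 + 2 + 1, so 408^1091 ≡ 121·426·1382·408 ≡ 1187 (mod 1399)
64·1187 = 75968 ≡ 422 (mod 1399)
422 ≡ 422 (mod 1399); signature holds.

genuine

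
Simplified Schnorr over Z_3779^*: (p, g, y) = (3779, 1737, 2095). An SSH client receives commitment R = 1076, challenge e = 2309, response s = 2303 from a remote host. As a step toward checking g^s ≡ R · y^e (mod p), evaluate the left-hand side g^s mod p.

1737^2 = 3017169 ≡ 1527
1737^4 ≡ 1527^2 = 2331729 ≡ 86
1737^8 ≡ 86^2 = 7396 ≡ 3617
1737^16 ≡ 3617^2 = 13082689 ≡ 3570
1737^32 ≡ 3570^2 = 12744900 ≡ 2112
1737^64 ≡ 2112^2 = 4460544 ≡ 1324
1737^128 ≡ 1324^2 = 1752976 ≡ 3299
1737^256 ≡ 3299^2 = 10883401 ≡ 3660
1737^512 ≡ 3660^2 = 13395600 ≡ 2824
1737^1024 ≡ 2824^2 = 7974976 ≡ 1286
1737^2048 ≡ 1286^2 = 1653796 ≡ 2373
2303 = 2048 + 128 + 64 + 32 + 16 + 8 + 4 + 2 + 1, so 1737^2303 ≡ 2373·3299·1324·2112·3570·3617·86·1527·1737 ≡ 3512 (mod 3779)

3512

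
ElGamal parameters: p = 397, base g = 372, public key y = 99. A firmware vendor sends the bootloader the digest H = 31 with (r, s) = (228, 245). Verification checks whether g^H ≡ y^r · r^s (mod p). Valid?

yes

Left side g^H mod p:
Squares mod 397: 372^1≡372, 372^2≡228, 372^4≡374, 372^8≡132, 372^16≡353
31 = 16 + 8 + 4 + 2 + 1, so 372^31 ≡ 353·132·374·228·372 ≡ 129 (mod 397)
Right side y^r · r^s mod p:
Squares mod 397: 99^1≡99, 99^2≡273, 99^4≡290, 99^8≡333, 99^16≡126, 99^32≡393, 99^64≡16, 99^128≡256
228 = 128 + 64 + 32 + 4, so 99^228 ≡ 256·16·393·290 ≡ 333 (mod 397)
Squares mod 397: 228^1≡228, 228^2≡374, 228^4≡132, 228^8≡353, 228^16≡348, 228^32≡19, 228^64≡361, 228^128≡105
245 = 128 + 64 + 32 + 16 + 4 + 1, so 228^245 ≡ 105·361·19·348·132·228 ≡ 29 (mod 397)
333·29 = 9657 ≡ 129 (mod 397)
129 ≡ 129 (mod 397), so the signature is genuine.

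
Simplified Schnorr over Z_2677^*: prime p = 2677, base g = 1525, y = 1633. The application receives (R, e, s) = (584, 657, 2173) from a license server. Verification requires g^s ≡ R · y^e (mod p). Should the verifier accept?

g^s mod p:
1525^2173 mod 2677 = 1771
R · y^e mod p:
1633^657 mod 2677 = 411
584·411 = 240024 ≡ 1771 (mod 2677)
1771 ≡ 1771 (mod 2677); signature holds.

accept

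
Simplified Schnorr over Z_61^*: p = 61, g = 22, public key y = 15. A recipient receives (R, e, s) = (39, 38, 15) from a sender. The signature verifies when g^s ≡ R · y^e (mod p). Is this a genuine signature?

g^s mod p:
22^2 = 484 ≡ 57
22^4 ≡ 57^2 = 3249 ≡ 16
22^8 ≡ 16^2 = 256 ≡ 12
15 = 8 + 4 + 2 + 1, so 22^15 ≡ 12·16·57·22 ≡ 1 (mod 61)
R · y^e mod p:
15^2 = 225 ≡ 42
15^4 ≡ 42^2 = 1764 ≡ 56
15^8 ≡ 56^2 = 3136 ≡ 25
15^16 ≡ 25^2 = 625 ≡ 15
15^32 ≡ 15^2 = 225 ≡ 42
38 = 32 + 4 + 2, so 15^38 ≡ 42·56·42 ≡ 25 (mod 61)
39·25 = 975 ≡ 60 (mod 61)
1 ≠ 60; the check fails.

forged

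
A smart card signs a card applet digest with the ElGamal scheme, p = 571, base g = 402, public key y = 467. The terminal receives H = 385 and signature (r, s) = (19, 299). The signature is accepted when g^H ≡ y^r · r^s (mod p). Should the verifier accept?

Left side g^H mod p:
402^2 = 161604 ≡ 11
402^4 ≡ 11^2 = 121
402^8 ≡ 121^2 = 14641 ≡ 366
402^16 ≡ 366^2 = 133956 ≡ 342
402^32 ≡ 342^2 = 116964 ≡ 480
402^64 ≡ 480^2 = 230400 ≡ 287
402^128 ≡ 287^2 = 82369 ≡ 145
402^256 ≡ 145^2 = 21025 ≡ 469
385 = 256 + 128 + 1, so 402^385 ≡ 469·145·402 ≡ 243 (mod 571)
Right side y^r · r^s mod p:
467^2 = 218089 ≡ 538
467^4 ≡ 538^2 = 289444 ≡ 518
467^8 ≡ 518^2 = 268324 ≡ 525
467^16 ≡ 525^2 = 275625 ≡ 403
19 = 16 + 2 + 1, so 467^19 ≡ 403·538·467 ≡ 134 (mod 571)
19^2 = 361
19^4 ≡ 361^2 = 130321 ≡ 133
19^8 ≡ 133^2 = 17689 ≡ 559
19^16 ≡ 559^2 = 312481 ≡ 144
19^32 ≡ 144^2 = 20736 ≡ 180
19^64 ≡ 180^2 = 32400 ≡ 424
19^128 ≡ 424^2 = 179776 ≡ 482
19^256 ≡ 482^2 = 232324 ≡ 498
299 = 256 + 32 + 8 + 2 + 1, so 19^299 ≡ 498·180·559·361·19 ≡ 17 (mod 571)
134·17 = 2278 ≡ 565 (mod 571)
243 ≠ 565, so verification fails.

reject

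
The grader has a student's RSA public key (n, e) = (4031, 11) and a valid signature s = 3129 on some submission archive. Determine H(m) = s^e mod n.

s^2 ≡ 3129^2 = 9790641 ≡ 3373
s^4 ≡ 3373^2 = 11377129 ≡ 1647
s^8 ≡ 1647^2 = 2712609 ≡ 3777
11 = 8 + 2 + 1, so s^11 ≡ 3777·3373·3129 ≡ 2305 (mod 4031)

2305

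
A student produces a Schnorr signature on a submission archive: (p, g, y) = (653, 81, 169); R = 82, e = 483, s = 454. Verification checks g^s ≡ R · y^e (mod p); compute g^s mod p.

357

81^2 = 6561 ≡ 31
81^4 ≡ 31^2 = 961 ≡ 308
81^8 ≡ 308^2 = 94864 ≡ 179
81^16 ≡ 179^2 = 32041 ≡ 44
81^32 ≡ 44^2 = 1936 ≡ 630
81^64 ≡ 630^2 = 396900 ≡ 529
81^128 ≡ 529^2 = 279841 ≡ 357
81^256 ≡ 357^2 = 127449 ≡ 114
454 = 256 + 128 + 64 + 4 + 2, so 81^454 ≡ 114·357·529·308·31 ≡ 357 (mod 653)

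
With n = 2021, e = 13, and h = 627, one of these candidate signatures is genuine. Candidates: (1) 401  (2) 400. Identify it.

Candidate 1: 401^2 = 160801 ≡ 1142; 401^4 ≡ 1142^2 = 1304164 ≡ 619; 401^8 ≡ 619^2 = 383161 ≡ 1192; 13 = 8 + 4 + 1, so 401^13 ≡ 1192·619·401 ≡ 627 (mod 2021)
  → matches h = 627
Candidate 2: 400^2 = 160000 ≡ 341; 400^4 ≡ 341^2 = 116281 ≡ 1084; 400^8 ≡ 1084^2 = 1175056 ≡ 855; 13 = 8 + 4 + 1, so 400^13 ≡ 855·1084·400 ≡ 1823 (mod 2021)

1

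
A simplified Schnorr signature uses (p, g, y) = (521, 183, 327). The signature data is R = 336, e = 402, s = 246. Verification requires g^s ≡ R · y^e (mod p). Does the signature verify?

does not verify

g^s mod p:
183^2 = 33489 ≡ 145
183^4 ≡ 145^2 = 21025 ≡ 185
183^8 ≡ 185^2 = 34225 ≡ 360
183^16 ≡ 360^2 = 129600 ≡ 392
183^32 ≡ 392^2 = 153664 ≡ 490
183^64 ≡ 490^2 = 240100 ≡ 440
183^128 ≡ 440^2 = 193600 ≡ 309
246 = 128 + 64 + 32 + 16 + 4 + 2, so 183^246 ≡ 309·440·490·392·185·145 ≡ 116 (mod 521)
R · y^e mod p:
327^2 = 106929 ≡ 124
327^4 ≡ 124^2 = 15376 ≡ 267
327^8 ≡ 267^2 = 71289 ≡ 433
327^16 ≡ 433^2 = 187489 ≡ 450
327^32 ≡ 450^2 = 202500 ≡ 352
327^64 ≡ 352^2 = 123904 ≡ 427
327^128 ≡ 427^2 = 182329 ≡ 500
327^256 ≡ 500^2 = 250000 ≡ 441
402 = 256 + 128 + 16 + 2, so 327^402 ≡ 441·500·450·124 ≡ 470 (mod 521)
336·470 = 157920 ≡ 57 (mod 521)
116 ≠ 57; the check fails.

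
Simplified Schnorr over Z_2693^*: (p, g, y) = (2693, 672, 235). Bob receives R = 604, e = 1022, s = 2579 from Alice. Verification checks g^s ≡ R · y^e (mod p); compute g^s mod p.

1067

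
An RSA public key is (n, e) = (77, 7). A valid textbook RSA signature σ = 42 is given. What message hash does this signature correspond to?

Squares mod 77: σ^1≡42, σ^2≡70, σ^4≡49
7 = 4 + 2 + 1, so σ^7 ≡ 49·70·42 ≡ 70 (mod 77)

70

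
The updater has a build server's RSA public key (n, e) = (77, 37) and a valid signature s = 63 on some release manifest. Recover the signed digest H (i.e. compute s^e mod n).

35

s^37 mod 77 = 35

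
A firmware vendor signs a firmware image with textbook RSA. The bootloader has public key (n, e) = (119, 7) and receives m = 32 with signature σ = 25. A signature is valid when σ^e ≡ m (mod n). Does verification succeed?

σ^7 mod 119 = 32
Since 32 equals the digest 32, verification succeeds.

passes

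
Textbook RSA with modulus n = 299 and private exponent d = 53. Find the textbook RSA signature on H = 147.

140

H^2 ≡ 147^2 = 21609 ≡ 81
H^4 ≡ 81^2 = 6561 ≡ 282
H^8 ≡ 282^2 = 79524 ≡ 289
H^16 ≡ 289^2 = 83521 ≡ 100
H^32 ≡ 100^2 = 10000 ≡ 133
53 = 32 + 16 + 4 + 1, so H^53 ≡ 133·100·282·147 ≡ 140 (mod 299)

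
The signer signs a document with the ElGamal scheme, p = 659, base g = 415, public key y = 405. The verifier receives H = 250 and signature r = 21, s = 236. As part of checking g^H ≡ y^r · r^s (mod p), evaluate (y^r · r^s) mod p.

545

405^2 = 164025 ≡ 593
405^4 ≡ 593^2 = 351649 ≡ 402
405^8 ≡ 402^2 = 161604 ≡ 149
405^16 ≡ 149^2 = 22201 ≡ 454
21 = 16 + 4 + 1, so 405^21 ≡ 454·402·405 ≡ 323 (mod 659)
21^2 = 441
21^4 ≡ 441^2 = 194481 ≡ 76
21^8 ≡ 76^2 = 5776 ≡ 504
21^16 ≡ 504^2 = 254016 ≡ 301
21^32 ≡ 301^2 = 90601 ≡ 318
21^64 ≡ 318^2 = 101124 ≡ 297
21^128 ≡ 297^2 = 88209 ≡ 562
236 = 128 + 64 + 32 + 8 + 4, so 21^236 ≡ 562·297·318·504·76 ≡ 271 (mod 659)
y^r · r^s ≡ 323·271 = 87533 ≡ 545 (mod 659)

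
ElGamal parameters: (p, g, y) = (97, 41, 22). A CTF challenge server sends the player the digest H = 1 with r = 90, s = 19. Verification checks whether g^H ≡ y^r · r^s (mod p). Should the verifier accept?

reject

Left side g^H mod p:
41^1 mod 97 = 41
Right side y^r · r^s mod p:
22^90 mod 97 = 96
90^19 mod 97 = 68
96·68 = 6528 ≡ 29 (mod 97)
41 ≠ 29, so verification fails.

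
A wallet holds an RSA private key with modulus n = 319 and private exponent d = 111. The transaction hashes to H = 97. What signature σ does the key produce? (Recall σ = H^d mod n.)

119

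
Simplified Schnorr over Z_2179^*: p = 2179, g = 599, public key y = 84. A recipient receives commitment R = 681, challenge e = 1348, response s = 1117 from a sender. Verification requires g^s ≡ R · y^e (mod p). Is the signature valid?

g^s mod p:
Squares mod 2179: 599^1≡599, 599^2≡1445, 599^4≡543, 599^8≡684, 599^16≡1550, 599^32≡1242, 599^64≡2011, 599^128≡2076, 599^256≡1893, 599^512≡1173, 599^1024≡980
1117 = 1024 + 64 + 16 + 8 + 4 + 1, so 599^1117 ≡ 980·2011·1550·684·543·599 ≡ 1158 (mod 2179)
R · y^e mod p:
Squares mod 2179: 84^1≡84, 84^2≡519, 84^4≡1344, 84^8≡2124, 84^16≡846, 84^32≡1004, 84^64≡1318, 84^128≡461, 84^256≡1158, 84^512≡879, 84^1024≡1275
1348 = 1024 + 256 + 64 + 4, so 84^1348 ≡ 1275·1158·1318·1344 ≡ 1096 (mod 2179)
681·1096 = 746376 ≡ 1158 (mod 2179)
1158 ≡ 1158 (mod 2179); signature holds.

valid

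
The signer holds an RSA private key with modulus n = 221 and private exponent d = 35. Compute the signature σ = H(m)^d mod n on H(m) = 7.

Squares mod 221: (H(m))^1≡7, (H(m))^2≡49, (H(m))^4≡191, (H(m))^8≡16, (H(m))^16≡35, (H(m))^32≡120
35 = 32 + 2 + 1, so (H(m))^35 ≡ 120·49·7 ≡ 54 (mod 221)

54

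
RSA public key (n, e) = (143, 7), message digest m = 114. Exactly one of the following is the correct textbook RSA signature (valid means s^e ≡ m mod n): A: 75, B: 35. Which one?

A

Candidate A: 75^7 mod 143 = 114
  → matches m = 114
Candidate B: 35^7 mod 143 = 139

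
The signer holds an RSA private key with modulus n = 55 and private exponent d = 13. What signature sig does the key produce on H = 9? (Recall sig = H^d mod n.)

H^2 ≡ 9^2 = 81 ≡ 26
H^4 ≡ 26^2 = 676 ≡ 16
H^8 ≡ 16^2 = 256 ≡ 36
13 = 8 + 4 + 1, so H^13 ≡ 36·16·9 ≡ 14 (mod 55)

14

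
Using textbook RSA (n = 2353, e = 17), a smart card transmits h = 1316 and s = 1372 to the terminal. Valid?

s^2 ≡ 1372^2 = 1882384 ≡ 2337
s^4 ≡ 2337^2 = 5461569 ≡ 256
s^8 ≡ 256^2 = 65536 ≡ 2005
s^16 ≡ 2005^2 = 4020025 ≡ 1101
17 = 16 + 1, so s^17 ≡ 1101·1372 ≡ 2299 (mod 2353)
s^17 mod 2353 = 2299, but h = 1316.

no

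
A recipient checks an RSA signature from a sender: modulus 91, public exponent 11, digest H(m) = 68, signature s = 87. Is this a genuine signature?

genuine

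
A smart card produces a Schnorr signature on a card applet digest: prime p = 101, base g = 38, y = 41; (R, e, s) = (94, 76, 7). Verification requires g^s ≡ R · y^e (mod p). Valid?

yes

g^s mod p:
38^7 mod 101 = 42
R · y^e mod p:
41^76 mod 101 = 95
94·95 = 8930 ≡ 42 (mod 101)
42 ≡ 42 (mod 101); signature holds.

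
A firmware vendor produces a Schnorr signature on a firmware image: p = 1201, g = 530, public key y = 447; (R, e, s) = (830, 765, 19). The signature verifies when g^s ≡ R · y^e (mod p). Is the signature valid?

invalid

g^s mod p:
530^2 = 280900 ≡ 1067
530^4 ≡ 1067^2 = 1138489 ≡ 1142
530^8 ≡ 1142^2 = 1304164 ≡ 1079
530^16 ≡ 1079^2 = 1164241 ≡ 472
19 = 16 + 2 + 1, so 530^19 ≡ 472·1067·530 ≡ 872 (mod 1201)
R · y^e mod p:
447^2 = 199809 ≡ 443
447^4 ≡ 443^2 = 196249 ≡ 486
447^8 ≡ 486^2 = 236196 ≡ 800
447^16 ≡ 800^2 = 640000 ≡ 1068
447^32 ≡ 1068^2 = 1140624 ≡ 875
447^64 ≡ 875^2 = 765625 ≡ 588
447^128 ≡ 588^2 = 345744 ≡ 1057
447^256 ≡ 1057^2 = 1117249 ≡ 319
447^512 ≡ 319^2 = 101761 ≡ 877
765 = 512 + 128 + 64 + 32 + 16 + 8 + 4 + 1, so 447^765 ≡ 877·1057·588·875·1068·800·486·447 ≡ 1018 (mod 1201)
830·1018 = 844940 ≡ 637 (mod 1201)
872 ≠ 637; the check fails.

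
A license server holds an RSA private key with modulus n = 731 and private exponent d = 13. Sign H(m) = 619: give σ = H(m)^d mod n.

(H(m))^2 ≡ 619^2 = 383161 ≡ 117
(H(m))^4 ≡ 117^2 = 13689 ≡ 531
(H(m))^8 ≡ 531^2 = 281961 ≡ 526
13 = 8 + 4 + 1, so (H(m))^13 ≡ 526·531·619 ≡ 142 (mod 731)

142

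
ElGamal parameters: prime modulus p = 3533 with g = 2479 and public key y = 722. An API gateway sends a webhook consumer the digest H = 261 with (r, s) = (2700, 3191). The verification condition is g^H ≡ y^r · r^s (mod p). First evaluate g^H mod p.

2479^2 = 6145441 ≡ 1554
2479^4 ≡ 1554^2 = 2414916 ≡ 1877
2479^8 ≡ 1877^2 = 3523129 ≡ 728
2479^16 ≡ 728^2 = 529984 ≡ 34
2479^32 ≡ 34^2 = 1156
2479^64 ≡ 1156^2 = 1336336 ≡ 862
2479^128 ≡ 862^2 = 743044 ≡ 1114
2479^256 ≡ 1114^2 = 1240996 ≡ 913
261 = 256 + 4 + 1, so 2479^261 ≡ 913·1877·2479 ≡ 1863 (mod 3533)

1863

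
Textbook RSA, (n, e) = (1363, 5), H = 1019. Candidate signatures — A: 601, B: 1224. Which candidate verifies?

Candidate A: 601^5 mod 1363 = 1191
Candidate B: 1224^5 mod 1363 = 1019
  → matches H = 1019

B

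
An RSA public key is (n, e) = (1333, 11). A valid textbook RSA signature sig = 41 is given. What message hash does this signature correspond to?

360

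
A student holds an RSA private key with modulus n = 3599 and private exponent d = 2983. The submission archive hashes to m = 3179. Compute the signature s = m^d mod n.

2324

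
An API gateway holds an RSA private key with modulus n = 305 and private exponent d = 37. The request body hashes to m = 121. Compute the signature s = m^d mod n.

121

m^2 ≡ 121^2 = 14641 ≡ 1
m^4 ≡ 1^2 = 1
m^8 ≡ 1^2 = 1
m^16 ≡ 1^2 = 1
m^32 ≡ 1^2 = 1
37 = 32 + 4 + 1, so m^37 ≡ 1·1·121 ≡ 121 (mod 305)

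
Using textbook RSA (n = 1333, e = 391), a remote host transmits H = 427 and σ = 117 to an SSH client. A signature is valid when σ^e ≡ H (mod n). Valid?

σ^2 ≡ 117^2 = 13689 ≡ 359
σ^4 ≡ 359^2 = 128881 ≡ 913
σ^8 ≡ 913^2 = 833569 ≡ 444
σ^16 ≡ 444^2 = 197136 ≡ 1185
σ^32 ≡ 1185^2 = 1404225 ≡ 576
σ^64 ≡ 576^2 = 331776 ≡ 1192
σ^128 ≡ 1192^2 = 1420864 ≡ 1219
σ^256 ≡ 1219^2 = 1485961 ≡ 999
391 = 256 + 128 + 4 + 2 + 1, so σ^391 ≡ 999·1219·913·359·117 ≡ 427 (mod 1333)
Since 427 equals the digest 427, verification succeeds.

yes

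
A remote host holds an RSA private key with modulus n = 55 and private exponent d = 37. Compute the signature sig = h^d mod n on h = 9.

4

h^2 ≡ 9^2 = 81 ≡ 26
h^4 ≡ 26^2 = 676 ≡ 16
h^8 ≡ 16^2 = 256 ≡ 36
h^16 ≡ 36^2 = 1296 ≡ 31
h^32 ≡ 31^2 = 961 ≡ 26
37 = 32 + 4 + 1, so h^37 ≡ 26·16·9 ≡ 4 (mod 55)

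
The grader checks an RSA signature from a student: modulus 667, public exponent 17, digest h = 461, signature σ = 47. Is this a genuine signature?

σ^2 ≡ 47^2 = 2209 ≡ 208
σ^4 ≡ 208^2 = 43264 ≡ 576
σ^8 ≡ 576^2 = 331776 ≡ 277
σ^16 ≡ 277^2 = 76729 ≡ 24
17 = 16 + 1, so σ^17 ≡ 24·47 ≡ 461 (mod 667)
σ^17 mod 667 = 461 matches h.

genuine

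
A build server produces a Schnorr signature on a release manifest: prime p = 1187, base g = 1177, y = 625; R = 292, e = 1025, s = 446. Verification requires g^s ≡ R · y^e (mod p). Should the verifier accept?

reject

g^s mod p:
Squares mod 1187: 1177^1≡1177, 1177^2≡100, 1177^4≡504, 1177^8≡1185, 1177^16≡4, 1177^32≡16, 1177^64≡256, 1177^128≡251, 1177^256≡90
446 = 256 + 128 + 32 + 16 + 8 + 4 + 2, so 1177^446 ≡ 90·251·16·4·1185·504·100 ≡ 617 (mod 1187)
R · y^e mod p:
Squares mod 1187: 625^1≡625, 625^2≡102, 625^4≡908, 625^8≡686, 625^16≡544, 625^32≡373, 625^64≡250, 625^128≡776, 625^256≡367, 625^512≡558, 625^1024≡370
1025 = 1024 + 1, so 625^1025 ≡ 370·625 ≡ 972 (mod 1187)
292·972 = 283824 ≡ 131 (mod 1187)
617 ≠ 131; the check fails.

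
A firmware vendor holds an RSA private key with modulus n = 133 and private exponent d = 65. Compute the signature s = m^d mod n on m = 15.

m^2 ≡ 15^2 = 225 ≡ 92
m^4 ≡ 92^2 = 8464 ≡ 85
m^8 ≡ 85^2 = 7225 ≡ 43
m^16 ≡ 43^2 = 1849 ≡ 120
m^32 ≡ 120^2 = 14400 ≡ 36
m^64 ≡ 36^2 = 1296 ≡ 99
65 = 64 + 1, so m^65 ≡ 99·15 ≡ 22 (mod 133)

22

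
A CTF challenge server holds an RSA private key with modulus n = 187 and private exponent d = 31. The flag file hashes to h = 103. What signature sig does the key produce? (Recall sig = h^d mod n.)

Squares mod 187: h^1≡103, h^2≡137, h^4≡69, h^8≡86, h^16≡103
31 = 16 + 8 + 4 + 2 + 1, so h^31 ≡ 103·86·69·137·103 ≡ 103 (mod 187)

103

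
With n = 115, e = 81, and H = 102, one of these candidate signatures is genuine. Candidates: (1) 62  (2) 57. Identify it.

2

Candidate 1: 62^2 = 3844 ≡ 49; 62^4 ≡ 49^2 = 2401 ≡ 101; 62^8 ≡ 101^2 = 10201 ≡ 81; 62^16 ≡ 81^2 = 6561 ≡ 6; 62^32 ≡ 6^2 = 36; 62^64 ≡ 36^2 = 1296 ≡ 31; 81 = 64 + 16 + 1, so 62^81 ≡ 31·6·62 ≡ 32 (mod 115)
Candidate 2: 57^2 = 3249 ≡ 29; 57^4 ≡ 29^2 = 841 ≡ 36; 57^8 ≡ 36^2 = 1296 ≡ 31; 57^16 ≡ 31^2 = 961 ≡ 41; 57^32 ≡ 41^2 = 1681 ≡ 71; 57^64 ≡ 71^2 = 5041 ≡ 96; 81 = 64 + 16 + 1, so 57^81 ≡ 96·41·57 ≡ 102 (mod 115)
  → matches H = 102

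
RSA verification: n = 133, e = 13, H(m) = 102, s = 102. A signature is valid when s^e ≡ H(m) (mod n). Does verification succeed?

passes

s^2 ≡ 102^2 = 10404 ≡ 30
s^4 ≡ 30^2 = 900 ≡ 102
s^8 ≡ 102^2 = 10404 ≡ 30
13 = 8 + 4 + 1, so s^13 ≡ 30·102·102 ≡ 102 (mod 133)
Since 102 equals the digest 102, verification succeeds.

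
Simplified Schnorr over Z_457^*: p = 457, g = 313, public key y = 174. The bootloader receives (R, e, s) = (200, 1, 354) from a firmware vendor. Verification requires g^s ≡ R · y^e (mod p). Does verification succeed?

fails

g^s mod p:
313^354 mod 457 = 114
R · y^e mod p:
174^1 mod 457 = 174
200·174 = 34800 ≡ 68 (mod 457)
114 ≠ 68; the check fails.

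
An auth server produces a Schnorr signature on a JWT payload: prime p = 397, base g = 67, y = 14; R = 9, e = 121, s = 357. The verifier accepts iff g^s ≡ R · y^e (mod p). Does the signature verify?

does not verify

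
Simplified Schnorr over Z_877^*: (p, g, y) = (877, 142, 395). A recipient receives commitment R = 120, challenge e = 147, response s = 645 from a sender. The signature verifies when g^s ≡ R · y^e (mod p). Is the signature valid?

g^s mod p:
142^645 mod 877 = 434
R · y^e mod p:
395^147 mod 877 = 866
120·866 = 103920 ≡ 434 (mod 877)
434 ≡ 434 (mod 877); signature holds.

valid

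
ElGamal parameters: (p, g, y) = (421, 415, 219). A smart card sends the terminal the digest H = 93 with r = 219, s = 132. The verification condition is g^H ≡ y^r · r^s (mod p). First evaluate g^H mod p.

202

415^2 = 172225 ≡ 36
415^4 ≡ 36^2 = 1296 ≡ 33
415^8 ≡ 33^2 = 1089 ≡ 247
415^16 ≡ 247^2 = 61009 ≡ 385
415^32 ≡ 385^2 = 148225 ≡ 33
415^64 ≡ 33^2 = 1089 ≡ 247
93 = 64 + 16 + 8 + 4 + 1, so 415^93 ≡ 247·385·247·33·415 ≡ 202 (mod 421)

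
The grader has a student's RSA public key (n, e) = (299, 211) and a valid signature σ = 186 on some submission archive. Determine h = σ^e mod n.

4

σ^2 ≡ 186^2 = 34596 ≡ 211
σ^4 ≡ 211^2 = 44521 ≡ 269
σ^8 ≡ 269^2 = 72361 ≡ 3
σ^16 ≡ 3^2 = 9
σ^32 ≡ 9^2 = 81
σ^64 ≡ 81^2 = 6561 ≡ 282
σ^128 ≡ 282^2 = 79524 ≡ 289
211 = 128 + 64 + 16 + 2 + 1, so σ^211 ≡ 289·282·9·211·186 ≡ 4 (mod 299)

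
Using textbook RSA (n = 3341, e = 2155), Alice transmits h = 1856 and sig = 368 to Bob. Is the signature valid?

sig^2155 mod 3341 = 1564
1564 ≠ 1856, so verification fails.

invalid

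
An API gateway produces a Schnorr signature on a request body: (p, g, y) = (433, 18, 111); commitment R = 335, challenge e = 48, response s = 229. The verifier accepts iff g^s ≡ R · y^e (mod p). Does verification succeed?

g^s mod p:
Squares mod 433: 18^1≡18, 18^2≡324, 18^4≡190, 18^8≡161, 18^16≡374, 18^32≡17, 18^64≡289, 18^128≡385
229 = 128 + 64 + 32 + 4 + 1, so 18^229 ≡ 385·289·17·190·18 ≡ 277 (mod 433)
R · y^e mod p:
Squares mod 433: 111^1≡111, 111^2≡197, 111^4≡272, 111^8≡374, 111^16≡17, 111^32≡289
48 = 32 + 16, so 111^48 ≡ 289·17 ≡ 150 (mod 433)
335·150 = 50250 ≡ 22 (mod 433)
277 ≠ 22; the check fails.

fails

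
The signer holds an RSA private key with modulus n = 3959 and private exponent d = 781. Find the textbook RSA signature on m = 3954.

3570

m^2 ≡ 3954^2 = 15634116 ≡ 25
m^4 ≡ 25^2 = 625
m^8 ≡ 625^2 = 390625 ≡ 2643
m^16 ≡ 2643^2 = 6985449 ≡ 1773
m^32 ≡ 1773^2 = 3143529 ≡ 83
m^64 ≡ 83^2 = 6889 ≡ 2930
m^128 ≡ 2930^2 = 8584900 ≡ 1788
m^256 ≡ 1788^2 = 3196944 ≡ 2031
m^512 ≡ 2031^2 = 4124961 ≡ 3642
781 = 512 + 256 + 8 + 4 + 1, so m^781 ≡ 3642·2031·2643·625·3954 ≡ 3570 (mod 3959)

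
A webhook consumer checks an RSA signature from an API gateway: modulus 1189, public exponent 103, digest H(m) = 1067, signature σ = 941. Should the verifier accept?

reject

σ^2 ≡ 941^2 = 885481 ≡ 865
σ^4 ≡ 865^2 = 748225 ≡ 344
σ^8 ≡ 344^2 = 118336 ≡ 625
σ^16 ≡ 625^2 = 390625 ≡ 633
σ^32 ≡ 633^2 = 400689 ≡ 1185
σ^64 ≡ 1185^2 = 1404225 ≡ 16
103 = 64 + 32 + 4 + 2 + 1, so σ^103 ≡ 16·1185·344·865·941 ≡ 238 (mod 1189)
σ^103 mod 1189 = 238, but H(m) = 1067.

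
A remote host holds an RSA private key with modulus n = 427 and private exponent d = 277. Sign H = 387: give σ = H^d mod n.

H^2 ≡ 387^2 = 149769 ≡ 319
H^4 ≡ 319^2 = 101761 ≡ 135
H^8 ≡ 135^2 = 18225 ≡ 291
H^16 ≡ 291^2 = 84681 ≡ 135
H^32 ≡ 135^2 = 18225 ≡ 291
H^64 ≡ 291^2 = 84681 ≡ 135
H^128 ≡ 135^2 = 18225 ≡ 291
H^256 ≡ 291^2 = 84681 ≡ 135
277 = 256 + 16 + 4 + 1, so H^277 ≡ 135·135·135·387 ≡ 387 (mod 427)

387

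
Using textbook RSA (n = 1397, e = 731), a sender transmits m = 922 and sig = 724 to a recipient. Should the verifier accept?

sig^731 mod 1397 = 922
sig^731 mod 1397 = 922 matches m.

accept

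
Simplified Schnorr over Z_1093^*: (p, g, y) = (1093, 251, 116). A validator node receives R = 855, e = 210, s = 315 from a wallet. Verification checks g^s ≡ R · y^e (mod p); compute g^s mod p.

822

Squares mod 1093: 251^1≡251, 251^2≡700, 251^4≡336, 251^8≡317, 251^16≡1026, 251^32≡117, 251^64≡573, 251^128≡429, 251^256≡417
315 = 256 + 32 + 16 + 8 + 2 + 1, so 251^315 ≡ 417·117·1026·317·700·251 ≡ 822 (mod 1093)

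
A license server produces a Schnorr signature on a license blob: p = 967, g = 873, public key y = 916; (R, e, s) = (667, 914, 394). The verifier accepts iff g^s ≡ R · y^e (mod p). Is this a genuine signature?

g^s mod p:
873^2 = 762129 ≡ 133
873^4 ≡ 133^2 = 17689 ≡ 283
873^8 ≡ 283^2 = 80089 ≡ 795
873^16 ≡ 795^2 = 632025 ≡ 574
873^32 ≡ 574^2 = 329476 ≡ 696
873^64 ≡ 696^2 = 484416 ≡ 916
873^128 ≡ 916^2 = 839056 ≡ 667
873^256 ≡ 667^2 = 444889 ≡ 69
394 = 256 + 128 + 8 + 2, so 873^394 ≡ 69·667·795·133 ≡ 69 (mod 967)
R · y^e mod p:
916^2 = 839056 ≡ 667
916^4 ≡ 667^2 = 444889 ≡ 69
916^8 ≡ 69^2 = 4761 ≡ 893
916^16 ≡ 893^2 = 797449 ≡ 641
916^32 ≡ 641^2 = 410881 ≡ 873
916^64 ≡ 873^2 = 762129 ≡ 133
916^128 ≡ 133^2 = 17689 ≡ 283
916^256 ≡ 283^2 = 80089 ≡ 795
916^512 ≡ 795^2 = 632025 ≡ 574
914 = 512 + 256 + 128 + 16 + 2, so 916^914 ≡ 574·795·283·641·667 ≡ 187 (mod 967)
667·187 = 124729 ≡ 953 (mod 967)
69 ≠ 953; the check fails.

forged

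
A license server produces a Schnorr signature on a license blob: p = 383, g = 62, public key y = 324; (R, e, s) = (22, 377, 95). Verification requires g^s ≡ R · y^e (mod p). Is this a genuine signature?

forged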